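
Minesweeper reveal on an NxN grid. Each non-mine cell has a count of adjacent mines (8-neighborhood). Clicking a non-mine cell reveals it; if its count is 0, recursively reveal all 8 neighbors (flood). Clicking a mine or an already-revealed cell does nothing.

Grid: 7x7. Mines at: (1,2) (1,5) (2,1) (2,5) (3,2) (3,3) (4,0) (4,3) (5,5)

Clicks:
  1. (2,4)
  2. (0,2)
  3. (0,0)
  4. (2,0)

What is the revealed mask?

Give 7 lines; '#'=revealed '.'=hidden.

Answer: ###....
##.....
#...#..
.......
.......
.......
.......

Derivation:
Click 1 (2,4) count=3: revealed 1 new [(2,4)] -> total=1
Click 2 (0,2) count=1: revealed 1 new [(0,2)] -> total=2
Click 3 (0,0) count=0: revealed 4 new [(0,0) (0,1) (1,0) (1,1)] -> total=6
Click 4 (2,0) count=1: revealed 1 new [(2,0)] -> total=7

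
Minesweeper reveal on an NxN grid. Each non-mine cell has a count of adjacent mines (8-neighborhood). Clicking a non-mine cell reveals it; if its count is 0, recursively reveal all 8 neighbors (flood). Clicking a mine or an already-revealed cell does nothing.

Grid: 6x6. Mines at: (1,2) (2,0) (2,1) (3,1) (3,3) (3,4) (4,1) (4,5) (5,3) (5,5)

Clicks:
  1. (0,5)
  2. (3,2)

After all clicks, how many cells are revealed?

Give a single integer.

Click 1 (0,5) count=0: revealed 9 new [(0,3) (0,4) (0,5) (1,3) (1,4) (1,5) (2,3) (2,4) (2,5)] -> total=9
Click 2 (3,2) count=4: revealed 1 new [(3,2)] -> total=10

Answer: 10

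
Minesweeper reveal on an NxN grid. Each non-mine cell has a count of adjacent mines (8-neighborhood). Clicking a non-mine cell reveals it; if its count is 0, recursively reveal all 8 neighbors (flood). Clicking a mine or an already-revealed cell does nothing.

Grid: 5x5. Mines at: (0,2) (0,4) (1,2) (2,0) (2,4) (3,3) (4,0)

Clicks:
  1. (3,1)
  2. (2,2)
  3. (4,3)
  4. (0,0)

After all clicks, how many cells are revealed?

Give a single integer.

Answer: 7

Derivation:
Click 1 (3,1) count=2: revealed 1 new [(3,1)] -> total=1
Click 2 (2,2) count=2: revealed 1 new [(2,2)] -> total=2
Click 3 (4,3) count=1: revealed 1 new [(4,3)] -> total=3
Click 4 (0,0) count=0: revealed 4 new [(0,0) (0,1) (1,0) (1,1)] -> total=7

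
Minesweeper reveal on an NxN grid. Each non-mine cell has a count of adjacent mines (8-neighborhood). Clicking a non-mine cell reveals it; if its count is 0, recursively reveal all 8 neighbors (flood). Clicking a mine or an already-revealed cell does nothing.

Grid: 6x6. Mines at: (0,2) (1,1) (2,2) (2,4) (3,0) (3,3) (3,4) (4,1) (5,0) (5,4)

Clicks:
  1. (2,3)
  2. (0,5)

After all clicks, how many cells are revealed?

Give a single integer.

Click 1 (2,3) count=4: revealed 1 new [(2,3)] -> total=1
Click 2 (0,5) count=0: revealed 6 new [(0,3) (0,4) (0,5) (1,3) (1,4) (1,5)] -> total=7

Answer: 7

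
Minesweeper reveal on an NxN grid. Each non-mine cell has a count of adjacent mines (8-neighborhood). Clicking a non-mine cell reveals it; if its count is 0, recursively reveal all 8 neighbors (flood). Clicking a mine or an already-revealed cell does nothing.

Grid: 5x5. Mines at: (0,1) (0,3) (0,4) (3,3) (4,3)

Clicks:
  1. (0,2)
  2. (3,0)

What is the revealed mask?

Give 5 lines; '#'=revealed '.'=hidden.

Answer: ..#..
###..
###..
###..
###..

Derivation:
Click 1 (0,2) count=2: revealed 1 new [(0,2)] -> total=1
Click 2 (3,0) count=0: revealed 12 new [(1,0) (1,1) (1,2) (2,0) (2,1) (2,2) (3,0) (3,1) (3,2) (4,0) (4,1) (4,2)] -> total=13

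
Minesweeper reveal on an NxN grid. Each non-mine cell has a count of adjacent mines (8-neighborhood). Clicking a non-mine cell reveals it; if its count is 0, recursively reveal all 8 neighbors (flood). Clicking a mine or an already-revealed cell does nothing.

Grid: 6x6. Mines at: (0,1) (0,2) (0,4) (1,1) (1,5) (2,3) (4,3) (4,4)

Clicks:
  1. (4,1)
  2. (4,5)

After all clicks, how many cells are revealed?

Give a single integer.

Answer: 13

Derivation:
Click 1 (4,1) count=0: revealed 12 new [(2,0) (2,1) (2,2) (3,0) (3,1) (3,2) (4,0) (4,1) (4,2) (5,0) (5,1) (5,2)] -> total=12
Click 2 (4,5) count=1: revealed 1 new [(4,5)] -> total=13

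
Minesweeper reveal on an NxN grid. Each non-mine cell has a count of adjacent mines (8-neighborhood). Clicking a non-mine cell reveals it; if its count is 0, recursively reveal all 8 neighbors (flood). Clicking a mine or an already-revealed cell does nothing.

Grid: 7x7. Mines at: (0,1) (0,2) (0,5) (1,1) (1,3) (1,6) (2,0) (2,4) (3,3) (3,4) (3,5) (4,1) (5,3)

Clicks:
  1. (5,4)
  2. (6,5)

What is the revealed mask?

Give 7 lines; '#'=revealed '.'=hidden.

Click 1 (5,4) count=1: revealed 1 new [(5,4)] -> total=1
Click 2 (6,5) count=0: revealed 8 new [(4,4) (4,5) (4,6) (5,5) (5,6) (6,4) (6,5) (6,6)] -> total=9

Answer: .......
.......
.......
.......
....###
....###
....###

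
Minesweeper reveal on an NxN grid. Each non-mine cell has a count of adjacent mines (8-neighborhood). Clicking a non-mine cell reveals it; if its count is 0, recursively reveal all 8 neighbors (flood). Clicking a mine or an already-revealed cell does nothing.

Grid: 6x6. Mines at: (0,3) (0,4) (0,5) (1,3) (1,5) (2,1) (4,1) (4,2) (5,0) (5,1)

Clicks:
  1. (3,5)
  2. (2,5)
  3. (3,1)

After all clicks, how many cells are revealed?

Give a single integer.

Answer: 13

Derivation:
Click 1 (3,5) count=0: revealed 12 new [(2,3) (2,4) (2,5) (3,3) (3,4) (3,5) (4,3) (4,4) (4,5) (5,3) (5,4) (5,5)] -> total=12
Click 2 (2,5) count=1: revealed 0 new [(none)] -> total=12
Click 3 (3,1) count=3: revealed 1 new [(3,1)] -> total=13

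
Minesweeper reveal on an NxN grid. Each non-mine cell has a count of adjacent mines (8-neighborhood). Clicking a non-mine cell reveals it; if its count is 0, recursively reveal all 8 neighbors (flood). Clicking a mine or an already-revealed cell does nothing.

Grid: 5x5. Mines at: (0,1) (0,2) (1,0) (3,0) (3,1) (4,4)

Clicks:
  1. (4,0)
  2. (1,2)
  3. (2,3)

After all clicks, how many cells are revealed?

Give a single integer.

Answer: 12

Derivation:
Click 1 (4,0) count=2: revealed 1 new [(4,0)] -> total=1
Click 2 (1,2) count=2: revealed 1 new [(1,2)] -> total=2
Click 3 (2,3) count=0: revealed 10 new [(0,3) (0,4) (1,3) (1,4) (2,2) (2,3) (2,4) (3,2) (3,3) (3,4)] -> total=12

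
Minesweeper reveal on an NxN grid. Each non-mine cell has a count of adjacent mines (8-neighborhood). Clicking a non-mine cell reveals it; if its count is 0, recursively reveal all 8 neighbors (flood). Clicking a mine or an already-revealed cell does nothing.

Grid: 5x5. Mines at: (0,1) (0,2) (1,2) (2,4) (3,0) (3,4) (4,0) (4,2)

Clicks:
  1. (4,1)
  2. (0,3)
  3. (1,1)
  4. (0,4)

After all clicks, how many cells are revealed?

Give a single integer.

Answer: 6

Derivation:
Click 1 (4,1) count=3: revealed 1 new [(4,1)] -> total=1
Click 2 (0,3) count=2: revealed 1 new [(0,3)] -> total=2
Click 3 (1,1) count=3: revealed 1 new [(1,1)] -> total=3
Click 4 (0,4) count=0: revealed 3 new [(0,4) (1,3) (1,4)] -> total=6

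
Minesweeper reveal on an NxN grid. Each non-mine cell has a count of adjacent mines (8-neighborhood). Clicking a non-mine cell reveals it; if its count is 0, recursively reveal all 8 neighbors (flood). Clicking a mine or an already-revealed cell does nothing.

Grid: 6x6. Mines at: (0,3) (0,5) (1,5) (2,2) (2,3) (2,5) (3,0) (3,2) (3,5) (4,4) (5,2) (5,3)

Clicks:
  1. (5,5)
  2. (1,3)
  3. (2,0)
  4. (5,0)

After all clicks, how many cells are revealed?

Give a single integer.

Click 1 (5,5) count=1: revealed 1 new [(5,5)] -> total=1
Click 2 (1,3) count=3: revealed 1 new [(1,3)] -> total=2
Click 3 (2,0) count=1: revealed 1 new [(2,0)] -> total=3
Click 4 (5,0) count=0: revealed 4 new [(4,0) (4,1) (5,0) (5,1)] -> total=7

Answer: 7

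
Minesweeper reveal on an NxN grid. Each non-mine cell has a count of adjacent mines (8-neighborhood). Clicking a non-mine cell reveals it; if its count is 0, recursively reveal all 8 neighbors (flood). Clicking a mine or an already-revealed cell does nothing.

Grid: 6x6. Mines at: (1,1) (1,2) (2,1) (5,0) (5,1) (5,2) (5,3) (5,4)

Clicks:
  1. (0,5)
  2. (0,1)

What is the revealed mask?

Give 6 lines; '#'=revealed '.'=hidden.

Click 1 (0,5) count=0: revealed 18 new [(0,3) (0,4) (0,5) (1,3) (1,4) (1,5) (2,2) (2,3) (2,4) (2,5) (3,2) (3,3) (3,4) (3,5) (4,2) (4,3) (4,4) (4,5)] -> total=18
Click 2 (0,1) count=2: revealed 1 new [(0,1)] -> total=19

Answer: .#.###
...###
..####
..####
..####
......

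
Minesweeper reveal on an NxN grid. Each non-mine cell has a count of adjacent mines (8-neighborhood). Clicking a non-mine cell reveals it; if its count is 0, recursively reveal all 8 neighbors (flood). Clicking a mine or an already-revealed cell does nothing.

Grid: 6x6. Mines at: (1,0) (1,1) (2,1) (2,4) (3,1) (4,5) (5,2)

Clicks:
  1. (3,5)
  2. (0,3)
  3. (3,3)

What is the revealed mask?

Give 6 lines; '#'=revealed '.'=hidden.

Click 1 (3,5) count=2: revealed 1 new [(3,5)] -> total=1
Click 2 (0,3) count=0: revealed 8 new [(0,2) (0,3) (0,4) (0,5) (1,2) (1,3) (1,4) (1,5)] -> total=9
Click 3 (3,3) count=1: revealed 1 new [(3,3)] -> total=10

Answer: ..####
..####
......
...#.#
......
......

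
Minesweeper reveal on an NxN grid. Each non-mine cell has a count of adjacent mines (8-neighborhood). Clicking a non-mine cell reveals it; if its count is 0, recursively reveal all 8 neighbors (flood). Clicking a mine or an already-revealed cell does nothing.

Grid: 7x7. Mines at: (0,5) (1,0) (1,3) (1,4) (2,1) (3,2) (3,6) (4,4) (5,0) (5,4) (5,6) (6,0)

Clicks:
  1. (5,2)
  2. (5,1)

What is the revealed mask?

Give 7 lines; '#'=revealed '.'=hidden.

Answer: .......
.......
.......
.......
.###...
.###...
.###...

Derivation:
Click 1 (5,2) count=0: revealed 9 new [(4,1) (4,2) (4,3) (5,1) (5,2) (5,3) (6,1) (6,2) (6,3)] -> total=9
Click 2 (5,1) count=2: revealed 0 new [(none)] -> total=9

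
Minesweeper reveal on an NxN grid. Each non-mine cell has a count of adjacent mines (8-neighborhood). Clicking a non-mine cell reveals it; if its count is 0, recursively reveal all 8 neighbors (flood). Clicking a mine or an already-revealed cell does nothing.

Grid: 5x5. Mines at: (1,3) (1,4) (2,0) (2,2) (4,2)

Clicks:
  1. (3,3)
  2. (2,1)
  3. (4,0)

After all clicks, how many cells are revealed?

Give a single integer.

Click 1 (3,3) count=2: revealed 1 new [(3,3)] -> total=1
Click 2 (2,1) count=2: revealed 1 new [(2,1)] -> total=2
Click 3 (4,0) count=0: revealed 4 new [(3,0) (3,1) (4,0) (4,1)] -> total=6

Answer: 6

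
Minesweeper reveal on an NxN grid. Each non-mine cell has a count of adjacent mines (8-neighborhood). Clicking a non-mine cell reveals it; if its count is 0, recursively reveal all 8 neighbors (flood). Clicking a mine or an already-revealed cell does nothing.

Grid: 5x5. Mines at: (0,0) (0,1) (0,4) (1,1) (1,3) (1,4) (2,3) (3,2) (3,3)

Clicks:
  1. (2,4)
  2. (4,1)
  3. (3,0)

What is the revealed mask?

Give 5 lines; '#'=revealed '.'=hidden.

Answer: .....
.....
##..#
##...
##...

Derivation:
Click 1 (2,4) count=4: revealed 1 new [(2,4)] -> total=1
Click 2 (4,1) count=1: revealed 1 new [(4,1)] -> total=2
Click 3 (3,0) count=0: revealed 5 new [(2,0) (2,1) (3,0) (3,1) (4,0)] -> total=7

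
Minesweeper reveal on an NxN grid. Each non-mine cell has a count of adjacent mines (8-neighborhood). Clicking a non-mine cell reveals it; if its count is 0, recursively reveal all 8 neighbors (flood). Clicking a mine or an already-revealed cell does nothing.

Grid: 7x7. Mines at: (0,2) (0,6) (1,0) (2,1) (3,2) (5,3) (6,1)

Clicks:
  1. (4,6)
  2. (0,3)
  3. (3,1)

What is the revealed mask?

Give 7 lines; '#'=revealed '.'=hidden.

Answer: ...###.
...####
...####
.#.####
...####
....###
....###

Derivation:
Click 1 (4,6) count=0: revealed 25 new [(0,3) (0,4) (0,5) (1,3) (1,4) (1,5) (1,6) (2,3) (2,4) (2,5) (2,6) (3,3) (3,4) (3,5) (3,6) (4,3) (4,4) (4,5) (4,6) (5,4) (5,5) (5,6) (6,4) (6,5) (6,6)] -> total=25
Click 2 (0,3) count=1: revealed 0 new [(none)] -> total=25
Click 3 (3,1) count=2: revealed 1 new [(3,1)] -> total=26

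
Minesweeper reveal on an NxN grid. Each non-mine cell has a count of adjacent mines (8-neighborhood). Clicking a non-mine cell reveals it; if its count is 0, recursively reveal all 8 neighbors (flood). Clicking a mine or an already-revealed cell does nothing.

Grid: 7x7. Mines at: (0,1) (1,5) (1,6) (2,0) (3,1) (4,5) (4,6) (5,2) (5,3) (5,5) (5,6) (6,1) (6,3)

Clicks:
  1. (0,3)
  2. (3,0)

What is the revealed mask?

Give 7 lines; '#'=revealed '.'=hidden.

Click 1 (0,3) count=0: revealed 15 new [(0,2) (0,3) (0,4) (1,2) (1,3) (1,4) (2,2) (2,3) (2,4) (3,2) (3,3) (3,4) (4,2) (4,3) (4,4)] -> total=15
Click 2 (3,0) count=2: revealed 1 new [(3,0)] -> total=16

Answer: ..###..
..###..
..###..
#.###..
..###..
.......
.......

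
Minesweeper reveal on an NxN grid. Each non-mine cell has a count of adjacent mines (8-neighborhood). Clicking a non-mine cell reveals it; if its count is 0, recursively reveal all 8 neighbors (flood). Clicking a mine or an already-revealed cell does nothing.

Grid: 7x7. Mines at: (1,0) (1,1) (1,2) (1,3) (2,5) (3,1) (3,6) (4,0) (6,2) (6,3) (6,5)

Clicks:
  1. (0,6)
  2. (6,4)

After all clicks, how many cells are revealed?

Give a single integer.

Answer: 7

Derivation:
Click 1 (0,6) count=0: revealed 6 new [(0,4) (0,5) (0,6) (1,4) (1,5) (1,6)] -> total=6
Click 2 (6,4) count=2: revealed 1 new [(6,4)] -> total=7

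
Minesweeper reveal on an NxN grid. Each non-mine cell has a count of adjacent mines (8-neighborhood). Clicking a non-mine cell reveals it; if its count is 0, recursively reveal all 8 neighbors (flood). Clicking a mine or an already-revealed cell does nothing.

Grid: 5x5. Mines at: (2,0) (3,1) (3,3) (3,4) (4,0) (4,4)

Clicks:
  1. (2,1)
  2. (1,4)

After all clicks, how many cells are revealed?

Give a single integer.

Answer: 14

Derivation:
Click 1 (2,1) count=2: revealed 1 new [(2,1)] -> total=1
Click 2 (1,4) count=0: revealed 13 new [(0,0) (0,1) (0,2) (0,3) (0,4) (1,0) (1,1) (1,2) (1,3) (1,4) (2,2) (2,3) (2,4)] -> total=14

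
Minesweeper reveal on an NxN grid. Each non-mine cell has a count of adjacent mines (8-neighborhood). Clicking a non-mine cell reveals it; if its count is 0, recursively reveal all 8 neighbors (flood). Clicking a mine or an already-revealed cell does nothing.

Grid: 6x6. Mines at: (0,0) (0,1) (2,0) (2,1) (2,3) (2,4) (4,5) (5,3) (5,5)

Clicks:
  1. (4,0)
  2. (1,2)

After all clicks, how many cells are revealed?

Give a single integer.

Click 1 (4,0) count=0: revealed 9 new [(3,0) (3,1) (3,2) (4,0) (4,1) (4,2) (5,0) (5,1) (5,2)] -> total=9
Click 2 (1,2) count=3: revealed 1 new [(1,2)] -> total=10

Answer: 10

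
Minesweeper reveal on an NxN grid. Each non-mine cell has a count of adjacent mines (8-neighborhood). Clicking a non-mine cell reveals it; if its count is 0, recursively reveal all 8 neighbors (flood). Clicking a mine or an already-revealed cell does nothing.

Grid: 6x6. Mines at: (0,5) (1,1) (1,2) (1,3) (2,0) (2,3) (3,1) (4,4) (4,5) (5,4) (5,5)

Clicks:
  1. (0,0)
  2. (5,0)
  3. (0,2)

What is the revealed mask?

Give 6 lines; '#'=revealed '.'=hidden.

Click 1 (0,0) count=1: revealed 1 new [(0,0)] -> total=1
Click 2 (5,0) count=0: revealed 8 new [(4,0) (4,1) (4,2) (4,3) (5,0) (5,1) (5,2) (5,3)] -> total=9
Click 3 (0,2) count=3: revealed 1 new [(0,2)] -> total=10

Answer: #.#...
......
......
......
####..
####..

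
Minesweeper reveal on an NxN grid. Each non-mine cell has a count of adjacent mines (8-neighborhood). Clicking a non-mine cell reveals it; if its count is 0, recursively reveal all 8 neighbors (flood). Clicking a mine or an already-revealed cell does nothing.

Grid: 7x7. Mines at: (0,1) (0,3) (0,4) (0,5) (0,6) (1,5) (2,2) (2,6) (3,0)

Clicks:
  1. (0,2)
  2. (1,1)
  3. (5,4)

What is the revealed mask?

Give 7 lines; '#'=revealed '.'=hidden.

Click 1 (0,2) count=2: revealed 1 new [(0,2)] -> total=1
Click 2 (1,1) count=2: revealed 1 new [(1,1)] -> total=2
Click 3 (5,4) count=0: revealed 30 new [(2,3) (2,4) (2,5) (3,1) (3,2) (3,3) (3,4) (3,5) (3,6) (4,0) (4,1) (4,2) (4,3) (4,4) (4,5) (4,6) (5,0) (5,1) (5,2) (5,3) (5,4) (5,5) (5,6) (6,0) (6,1) (6,2) (6,3) (6,4) (6,5) (6,6)] -> total=32

Answer: ..#....
.#.....
...###.
.######
#######
#######
#######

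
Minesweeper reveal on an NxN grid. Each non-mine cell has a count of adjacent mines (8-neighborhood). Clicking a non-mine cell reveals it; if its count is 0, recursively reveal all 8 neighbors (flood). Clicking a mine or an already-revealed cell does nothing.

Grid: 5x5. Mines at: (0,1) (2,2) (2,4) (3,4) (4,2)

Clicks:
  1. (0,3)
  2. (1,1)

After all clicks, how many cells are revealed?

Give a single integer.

Answer: 7

Derivation:
Click 1 (0,3) count=0: revealed 6 new [(0,2) (0,3) (0,4) (1,2) (1,3) (1,4)] -> total=6
Click 2 (1,1) count=2: revealed 1 new [(1,1)] -> total=7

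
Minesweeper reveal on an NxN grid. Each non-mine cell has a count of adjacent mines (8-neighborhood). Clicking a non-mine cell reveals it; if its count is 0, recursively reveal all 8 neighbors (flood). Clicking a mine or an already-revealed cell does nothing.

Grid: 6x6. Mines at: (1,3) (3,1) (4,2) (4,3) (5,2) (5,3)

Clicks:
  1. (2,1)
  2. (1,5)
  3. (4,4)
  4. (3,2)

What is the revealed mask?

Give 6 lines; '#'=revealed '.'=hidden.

Answer: ....##
....##
.#..##
..#.##
....##
....##

Derivation:
Click 1 (2,1) count=1: revealed 1 new [(2,1)] -> total=1
Click 2 (1,5) count=0: revealed 12 new [(0,4) (0,5) (1,4) (1,5) (2,4) (2,5) (3,4) (3,5) (4,4) (4,5) (5,4) (5,5)] -> total=13
Click 3 (4,4) count=2: revealed 0 new [(none)] -> total=13
Click 4 (3,2) count=3: revealed 1 new [(3,2)] -> total=14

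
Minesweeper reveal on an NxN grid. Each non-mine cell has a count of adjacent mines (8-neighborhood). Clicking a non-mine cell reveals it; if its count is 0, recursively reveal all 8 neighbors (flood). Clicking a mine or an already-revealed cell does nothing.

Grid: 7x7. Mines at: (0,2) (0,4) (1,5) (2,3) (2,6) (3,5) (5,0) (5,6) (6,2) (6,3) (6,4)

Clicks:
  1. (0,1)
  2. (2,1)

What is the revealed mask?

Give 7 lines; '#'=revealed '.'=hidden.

Answer: ##.....
###....
###....
#####..
#####..
.####..
.......

Derivation:
Click 1 (0,1) count=1: revealed 1 new [(0,1)] -> total=1
Click 2 (2,1) count=0: revealed 21 new [(0,0) (1,0) (1,1) (1,2) (2,0) (2,1) (2,2) (3,0) (3,1) (3,2) (3,3) (3,4) (4,0) (4,1) (4,2) (4,3) (4,4) (5,1) (5,2) (5,3) (5,4)] -> total=22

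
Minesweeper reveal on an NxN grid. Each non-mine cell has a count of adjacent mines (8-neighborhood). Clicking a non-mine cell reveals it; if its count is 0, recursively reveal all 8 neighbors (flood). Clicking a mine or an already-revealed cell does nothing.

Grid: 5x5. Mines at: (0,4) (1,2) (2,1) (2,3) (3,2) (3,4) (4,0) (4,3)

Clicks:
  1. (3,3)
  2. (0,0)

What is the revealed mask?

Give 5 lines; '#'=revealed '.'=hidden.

Click 1 (3,3) count=4: revealed 1 new [(3,3)] -> total=1
Click 2 (0,0) count=0: revealed 4 new [(0,0) (0,1) (1,0) (1,1)] -> total=5

Answer: ##...
##...
.....
...#.
.....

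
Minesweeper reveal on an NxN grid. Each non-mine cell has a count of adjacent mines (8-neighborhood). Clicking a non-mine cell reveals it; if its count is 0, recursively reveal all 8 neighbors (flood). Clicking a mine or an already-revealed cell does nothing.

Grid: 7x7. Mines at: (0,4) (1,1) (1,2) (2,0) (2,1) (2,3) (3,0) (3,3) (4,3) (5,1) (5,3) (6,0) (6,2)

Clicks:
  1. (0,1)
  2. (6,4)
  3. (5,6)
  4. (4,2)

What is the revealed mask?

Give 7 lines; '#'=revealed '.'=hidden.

Click 1 (0,1) count=2: revealed 1 new [(0,1)] -> total=1
Click 2 (6,4) count=1: revealed 1 new [(6,4)] -> total=2
Click 3 (5,6) count=0: revealed 19 new [(0,5) (0,6) (1,4) (1,5) (1,6) (2,4) (2,5) (2,6) (3,4) (3,5) (3,6) (4,4) (4,5) (4,6) (5,4) (5,5) (5,6) (6,5) (6,6)] -> total=21
Click 4 (4,2) count=4: revealed 1 new [(4,2)] -> total=22

Answer: .#...##
....###
....###
....###
..#.###
....###
....###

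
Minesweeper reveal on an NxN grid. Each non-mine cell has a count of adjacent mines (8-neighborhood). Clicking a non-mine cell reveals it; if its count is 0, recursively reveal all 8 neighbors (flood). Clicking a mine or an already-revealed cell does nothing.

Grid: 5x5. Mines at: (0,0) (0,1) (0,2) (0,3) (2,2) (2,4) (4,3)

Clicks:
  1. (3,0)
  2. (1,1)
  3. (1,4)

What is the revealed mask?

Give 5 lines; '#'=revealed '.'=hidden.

Click 1 (3,0) count=0: revealed 10 new [(1,0) (1,1) (2,0) (2,1) (3,0) (3,1) (3,2) (4,0) (4,1) (4,2)] -> total=10
Click 2 (1,1) count=4: revealed 0 new [(none)] -> total=10
Click 3 (1,4) count=2: revealed 1 new [(1,4)] -> total=11

Answer: .....
##..#
##...
###..
###..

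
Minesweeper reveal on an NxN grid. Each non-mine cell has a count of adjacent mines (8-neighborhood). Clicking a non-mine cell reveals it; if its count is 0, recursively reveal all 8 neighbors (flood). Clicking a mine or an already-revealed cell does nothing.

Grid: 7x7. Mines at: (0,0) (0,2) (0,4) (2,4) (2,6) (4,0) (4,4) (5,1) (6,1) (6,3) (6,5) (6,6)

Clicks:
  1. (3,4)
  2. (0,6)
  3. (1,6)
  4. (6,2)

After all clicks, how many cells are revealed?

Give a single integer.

Click 1 (3,4) count=2: revealed 1 new [(3,4)] -> total=1
Click 2 (0,6) count=0: revealed 4 new [(0,5) (0,6) (1,5) (1,6)] -> total=5
Click 3 (1,6) count=1: revealed 0 new [(none)] -> total=5
Click 4 (6,2) count=3: revealed 1 new [(6,2)] -> total=6

Answer: 6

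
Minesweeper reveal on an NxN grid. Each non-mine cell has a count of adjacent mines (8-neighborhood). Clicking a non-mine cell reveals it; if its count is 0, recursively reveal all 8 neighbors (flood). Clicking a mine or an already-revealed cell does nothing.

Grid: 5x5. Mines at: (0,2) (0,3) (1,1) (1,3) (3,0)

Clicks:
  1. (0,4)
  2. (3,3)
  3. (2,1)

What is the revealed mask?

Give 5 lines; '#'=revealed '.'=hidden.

Click 1 (0,4) count=2: revealed 1 new [(0,4)] -> total=1
Click 2 (3,3) count=0: revealed 12 new [(2,1) (2,2) (2,3) (2,4) (3,1) (3,2) (3,3) (3,4) (4,1) (4,2) (4,3) (4,4)] -> total=13
Click 3 (2,1) count=2: revealed 0 new [(none)] -> total=13

Answer: ....#
.....
.####
.####
.####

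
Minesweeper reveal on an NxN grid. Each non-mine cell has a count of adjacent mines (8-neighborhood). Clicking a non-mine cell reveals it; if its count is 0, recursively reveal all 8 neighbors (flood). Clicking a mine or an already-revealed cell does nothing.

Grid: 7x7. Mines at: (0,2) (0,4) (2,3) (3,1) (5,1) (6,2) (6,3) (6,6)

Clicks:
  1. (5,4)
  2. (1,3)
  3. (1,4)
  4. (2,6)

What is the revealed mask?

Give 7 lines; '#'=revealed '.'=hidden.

Click 1 (5,4) count=1: revealed 1 new [(5,4)] -> total=1
Click 2 (1,3) count=3: revealed 1 new [(1,3)] -> total=2
Click 3 (1,4) count=2: revealed 1 new [(1,4)] -> total=3
Click 4 (2,6) count=0: revealed 21 new [(0,5) (0,6) (1,5) (1,6) (2,4) (2,5) (2,6) (3,2) (3,3) (3,4) (3,5) (3,6) (4,2) (4,3) (4,4) (4,5) (4,6) (5,2) (5,3) (5,5) (5,6)] -> total=24

Answer: .....##
...####
....###
..#####
..#####
..#####
.......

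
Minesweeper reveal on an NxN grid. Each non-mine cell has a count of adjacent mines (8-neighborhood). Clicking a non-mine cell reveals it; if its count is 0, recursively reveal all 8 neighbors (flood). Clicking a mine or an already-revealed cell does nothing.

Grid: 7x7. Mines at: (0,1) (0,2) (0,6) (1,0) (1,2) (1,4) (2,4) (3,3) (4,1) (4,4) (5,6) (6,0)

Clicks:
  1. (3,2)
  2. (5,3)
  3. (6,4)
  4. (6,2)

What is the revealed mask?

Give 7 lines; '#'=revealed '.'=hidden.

Click 1 (3,2) count=2: revealed 1 new [(3,2)] -> total=1
Click 2 (5,3) count=1: revealed 1 new [(5,3)] -> total=2
Click 3 (6,4) count=0: revealed 9 new [(5,1) (5,2) (5,4) (5,5) (6,1) (6,2) (6,3) (6,4) (6,5)] -> total=11
Click 4 (6,2) count=0: revealed 0 new [(none)] -> total=11

Answer: .......
.......
.......
..#....
.......
.#####.
.#####.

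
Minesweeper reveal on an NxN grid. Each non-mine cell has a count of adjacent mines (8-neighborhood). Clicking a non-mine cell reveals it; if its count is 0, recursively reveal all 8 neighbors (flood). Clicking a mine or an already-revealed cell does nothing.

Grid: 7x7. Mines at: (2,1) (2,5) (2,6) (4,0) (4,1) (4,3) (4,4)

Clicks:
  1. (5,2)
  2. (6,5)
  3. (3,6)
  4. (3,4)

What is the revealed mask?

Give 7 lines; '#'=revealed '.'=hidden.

Click 1 (5,2) count=2: revealed 1 new [(5,2)] -> total=1
Click 2 (6,5) count=0: revealed 17 new [(3,5) (3,6) (4,5) (4,6) (5,0) (5,1) (5,3) (5,4) (5,5) (5,6) (6,0) (6,1) (6,2) (6,3) (6,4) (6,5) (6,6)] -> total=18
Click 3 (3,6) count=2: revealed 0 new [(none)] -> total=18
Click 4 (3,4) count=3: revealed 1 new [(3,4)] -> total=19

Answer: .......
.......
.......
....###
.....##
#######
#######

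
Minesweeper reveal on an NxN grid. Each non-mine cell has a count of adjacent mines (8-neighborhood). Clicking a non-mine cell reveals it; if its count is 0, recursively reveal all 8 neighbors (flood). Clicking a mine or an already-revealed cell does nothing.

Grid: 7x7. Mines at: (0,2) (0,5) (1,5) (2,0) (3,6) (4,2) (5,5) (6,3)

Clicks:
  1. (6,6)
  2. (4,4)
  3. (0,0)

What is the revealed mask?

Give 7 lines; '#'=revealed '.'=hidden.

Click 1 (6,6) count=1: revealed 1 new [(6,6)] -> total=1
Click 2 (4,4) count=1: revealed 1 new [(4,4)] -> total=2
Click 3 (0,0) count=0: revealed 4 new [(0,0) (0,1) (1,0) (1,1)] -> total=6

Answer: ##.....
##.....
.......
.......
....#..
.......
......#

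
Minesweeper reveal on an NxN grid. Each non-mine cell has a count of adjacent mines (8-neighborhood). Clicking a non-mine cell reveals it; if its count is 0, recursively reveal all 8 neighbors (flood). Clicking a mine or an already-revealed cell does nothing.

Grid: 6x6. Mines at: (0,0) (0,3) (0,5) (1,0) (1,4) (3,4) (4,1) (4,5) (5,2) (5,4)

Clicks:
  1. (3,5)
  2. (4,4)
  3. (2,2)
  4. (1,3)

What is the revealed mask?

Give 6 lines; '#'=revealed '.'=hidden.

Click 1 (3,5) count=2: revealed 1 new [(3,5)] -> total=1
Click 2 (4,4) count=3: revealed 1 new [(4,4)] -> total=2
Click 3 (2,2) count=0: revealed 9 new [(1,1) (1,2) (1,3) (2,1) (2,2) (2,3) (3,1) (3,2) (3,3)] -> total=11
Click 4 (1,3) count=2: revealed 0 new [(none)] -> total=11

Answer: ......
.###..
.###..
.###.#
....#.
......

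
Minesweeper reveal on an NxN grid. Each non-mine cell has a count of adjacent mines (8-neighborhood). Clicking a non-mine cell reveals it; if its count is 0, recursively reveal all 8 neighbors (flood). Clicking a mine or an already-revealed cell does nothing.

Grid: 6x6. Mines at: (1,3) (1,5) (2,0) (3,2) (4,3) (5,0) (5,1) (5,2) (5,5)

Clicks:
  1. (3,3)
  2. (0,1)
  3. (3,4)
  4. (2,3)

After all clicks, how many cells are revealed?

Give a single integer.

Answer: 9

Derivation:
Click 1 (3,3) count=2: revealed 1 new [(3,3)] -> total=1
Click 2 (0,1) count=0: revealed 6 new [(0,0) (0,1) (0,2) (1,0) (1,1) (1,2)] -> total=7
Click 3 (3,4) count=1: revealed 1 new [(3,4)] -> total=8
Click 4 (2,3) count=2: revealed 1 new [(2,3)] -> total=9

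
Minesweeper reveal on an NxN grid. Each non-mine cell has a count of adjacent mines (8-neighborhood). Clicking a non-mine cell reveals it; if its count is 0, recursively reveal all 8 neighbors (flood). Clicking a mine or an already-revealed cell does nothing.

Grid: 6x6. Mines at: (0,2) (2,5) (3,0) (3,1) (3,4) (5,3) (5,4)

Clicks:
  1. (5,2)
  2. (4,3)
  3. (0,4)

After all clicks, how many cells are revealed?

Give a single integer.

Click 1 (5,2) count=1: revealed 1 new [(5,2)] -> total=1
Click 2 (4,3) count=3: revealed 1 new [(4,3)] -> total=2
Click 3 (0,4) count=0: revealed 6 new [(0,3) (0,4) (0,5) (1,3) (1,4) (1,5)] -> total=8

Answer: 8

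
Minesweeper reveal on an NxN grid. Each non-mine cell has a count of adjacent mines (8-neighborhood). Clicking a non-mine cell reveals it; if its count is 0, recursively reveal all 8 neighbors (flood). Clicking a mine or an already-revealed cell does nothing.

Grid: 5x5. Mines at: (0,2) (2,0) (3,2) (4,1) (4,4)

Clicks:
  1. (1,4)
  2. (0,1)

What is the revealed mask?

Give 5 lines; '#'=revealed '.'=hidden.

Click 1 (1,4) count=0: revealed 8 new [(0,3) (0,4) (1,3) (1,4) (2,3) (2,4) (3,3) (3,4)] -> total=8
Click 2 (0,1) count=1: revealed 1 new [(0,1)] -> total=9

Answer: .#.##
...##
...##
...##
.....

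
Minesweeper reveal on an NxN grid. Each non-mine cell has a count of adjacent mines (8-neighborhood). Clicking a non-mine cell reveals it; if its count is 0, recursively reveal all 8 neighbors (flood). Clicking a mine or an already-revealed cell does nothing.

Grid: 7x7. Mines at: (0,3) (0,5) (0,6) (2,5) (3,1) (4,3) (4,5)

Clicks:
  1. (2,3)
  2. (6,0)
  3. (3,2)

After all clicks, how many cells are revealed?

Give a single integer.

Click 1 (2,3) count=0: revealed 9 new [(1,2) (1,3) (1,4) (2,2) (2,3) (2,4) (3,2) (3,3) (3,4)] -> total=9
Click 2 (6,0) count=0: revealed 17 new [(4,0) (4,1) (4,2) (5,0) (5,1) (5,2) (5,3) (5,4) (5,5) (5,6) (6,0) (6,1) (6,2) (6,3) (6,4) (6,5) (6,6)] -> total=26
Click 3 (3,2) count=2: revealed 0 new [(none)] -> total=26

Answer: 26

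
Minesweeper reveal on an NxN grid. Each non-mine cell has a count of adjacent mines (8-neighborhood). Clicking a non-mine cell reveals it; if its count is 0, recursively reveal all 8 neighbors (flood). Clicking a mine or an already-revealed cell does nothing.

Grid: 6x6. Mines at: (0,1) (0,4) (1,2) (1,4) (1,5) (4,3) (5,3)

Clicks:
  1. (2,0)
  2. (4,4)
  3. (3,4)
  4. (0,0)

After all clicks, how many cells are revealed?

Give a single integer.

Answer: 17

Derivation:
Click 1 (2,0) count=0: revealed 14 new [(1,0) (1,1) (2,0) (2,1) (2,2) (3,0) (3,1) (3,2) (4,0) (4,1) (4,2) (5,0) (5,1) (5,2)] -> total=14
Click 2 (4,4) count=2: revealed 1 new [(4,4)] -> total=15
Click 3 (3,4) count=1: revealed 1 new [(3,4)] -> total=16
Click 4 (0,0) count=1: revealed 1 new [(0,0)] -> total=17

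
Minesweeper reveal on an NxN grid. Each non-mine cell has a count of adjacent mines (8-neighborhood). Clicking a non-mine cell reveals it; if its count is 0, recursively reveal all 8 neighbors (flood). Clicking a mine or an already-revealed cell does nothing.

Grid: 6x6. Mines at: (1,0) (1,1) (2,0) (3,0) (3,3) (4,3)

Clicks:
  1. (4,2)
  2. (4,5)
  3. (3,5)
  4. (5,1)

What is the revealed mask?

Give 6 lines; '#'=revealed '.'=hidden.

Click 1 (4,2) count=2: revealed 1 new [(4,2)] -> total=1
Click 2 (4,5) count=0: revealed 18 new [(0,2) (0,3) (0,4) (0,5) (1,2) (1,3) (1,4) (1,5) (2,2) (2,3) (2,4) (2,5) (3,4) (3,5) (4,4) (4,5) (5,4) (5,5)] -> total=19
Click 3 (3,5) count=0: revealed 0 new [(none)] -> total=19
Click 4 (5,1) count=0: revealed 5 new [(4,0) (4,1) (5,0) (5,1) (5,2)] -> total=24

Answer: ..####
..####
..####
....##
###.##
###.##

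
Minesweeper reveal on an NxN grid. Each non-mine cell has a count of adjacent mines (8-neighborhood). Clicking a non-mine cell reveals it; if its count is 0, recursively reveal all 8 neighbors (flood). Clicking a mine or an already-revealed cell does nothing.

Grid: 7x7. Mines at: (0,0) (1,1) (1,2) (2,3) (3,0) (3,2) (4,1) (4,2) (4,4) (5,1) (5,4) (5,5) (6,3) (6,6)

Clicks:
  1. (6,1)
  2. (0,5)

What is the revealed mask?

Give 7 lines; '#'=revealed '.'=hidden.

Click 1 (6,1) count=1: revealed 1 new [(6,1)] -> total=1
Click 2 (0,5) count=0: revealed 16 new [(0,3) (0,4) (0,5) (0,6) (1,3) (1,4) (1,5) (1,6) (2,4) (2,5) (2,6) (3,4) (3,5) (3,6) (4,5) (4,6)] -> total=17

Answer: ...####
...####
....###
....###
.....##
.......
.#.....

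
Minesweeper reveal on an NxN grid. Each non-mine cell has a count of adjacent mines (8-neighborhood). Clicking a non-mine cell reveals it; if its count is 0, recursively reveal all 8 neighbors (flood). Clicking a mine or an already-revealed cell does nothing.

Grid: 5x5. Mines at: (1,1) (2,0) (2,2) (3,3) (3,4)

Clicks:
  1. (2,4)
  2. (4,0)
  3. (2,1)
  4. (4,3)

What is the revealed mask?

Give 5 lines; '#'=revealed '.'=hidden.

Answer: .....
.....
.#..#
###..
####.

Derivation:
Click 1 (2,4) count=2: revealed 1 new [(2,4)] -> total=1
Click 2 (4,0) count=0: revealed 6 new [(3,0) (3,1) (3,2) (4,0) (4,1) (4,2)] -> total=7
Click 3 (2,1) count=3: revealed 1 new [(2,1)] -> total=8
Click 4 (4,3) count=2: revealed 1 new [(4,3)] -> total=9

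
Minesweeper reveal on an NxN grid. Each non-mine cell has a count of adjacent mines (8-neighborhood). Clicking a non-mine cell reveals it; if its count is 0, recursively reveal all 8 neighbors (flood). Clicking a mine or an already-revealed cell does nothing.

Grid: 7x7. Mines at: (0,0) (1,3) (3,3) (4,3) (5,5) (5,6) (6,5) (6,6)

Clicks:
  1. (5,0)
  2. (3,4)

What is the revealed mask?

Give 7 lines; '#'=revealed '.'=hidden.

Click 1 (5,0) count=0: revealed 22 new [(1,0) (1,1) (1,2) (2,0) (2,1) (2,2) (3,0) (3,1) (3,2) (4,0) (4,1) (4,2) (5,0) (5,1) (5,2) (5,3) (5,4) (6,0) (6,1) (6,2) (6,3) (6,4)] -> total=22
Click 2 (3,4) count=2: revealed 1 new [(3,4)] -> total=23

Answer: .......
###....
###....
###.#..
###....
#####..
#####..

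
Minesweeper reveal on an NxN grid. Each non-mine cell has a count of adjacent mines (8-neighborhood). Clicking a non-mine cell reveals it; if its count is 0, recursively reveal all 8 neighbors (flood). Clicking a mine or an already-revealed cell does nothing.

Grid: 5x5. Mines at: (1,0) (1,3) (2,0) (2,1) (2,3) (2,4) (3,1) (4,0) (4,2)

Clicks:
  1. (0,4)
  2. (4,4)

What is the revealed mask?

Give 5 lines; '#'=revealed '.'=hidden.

Answer: ....#
.....
.....
...##
...##

Derivation:
Click 1 (0,4) count=1: revealed 1 new [(0,4)] -> total=1
Click 2 (4,4) count=0: revealed 4 new [(3,3) (3,4) (4,3) (4,4)] -> total=5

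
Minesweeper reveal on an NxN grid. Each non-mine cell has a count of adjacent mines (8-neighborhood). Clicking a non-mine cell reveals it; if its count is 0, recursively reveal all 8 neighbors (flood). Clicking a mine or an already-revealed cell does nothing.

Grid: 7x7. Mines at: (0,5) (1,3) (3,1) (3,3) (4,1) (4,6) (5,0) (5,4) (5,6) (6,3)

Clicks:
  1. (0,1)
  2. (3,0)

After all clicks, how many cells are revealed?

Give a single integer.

Click 1 (0,1) count=0: revealed 9 new [(0,0) (0,1) (0,2) (1,0) (1,1) (1,2) (2,0) (2,1) (2,2)] -> total=9
Click 2 (3,0) count=2: revealed 1 new [(3,0)] -> total=10

Answer: 10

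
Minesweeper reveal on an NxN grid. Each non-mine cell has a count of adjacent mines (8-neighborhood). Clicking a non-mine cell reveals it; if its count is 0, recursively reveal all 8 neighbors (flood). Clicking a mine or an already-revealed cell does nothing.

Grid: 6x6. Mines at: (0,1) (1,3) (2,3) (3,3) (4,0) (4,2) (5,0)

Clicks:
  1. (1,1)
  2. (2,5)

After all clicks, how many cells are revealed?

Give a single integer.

Answer: 15

Derivation:
Click 1 (1,1) count=1: revealed 1 new [(1,1)] -> total=1
Click 2 (2,5) count=0: revealed 14 new [(0,4) (0,5) (1,4) (1,5) (2,4) (2,5) (3,4) (3,5) (4,3) (4,4) (4,5) (5,3) (5,4) (5,5)] -> total=15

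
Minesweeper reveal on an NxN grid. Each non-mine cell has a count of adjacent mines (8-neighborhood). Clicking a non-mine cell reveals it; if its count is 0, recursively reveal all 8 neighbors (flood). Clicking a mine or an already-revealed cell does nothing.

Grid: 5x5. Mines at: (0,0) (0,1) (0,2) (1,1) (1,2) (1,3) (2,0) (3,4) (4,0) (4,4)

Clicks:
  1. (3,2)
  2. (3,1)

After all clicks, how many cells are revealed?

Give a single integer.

Answer: 9

Derivation:
Click 1 (3,2) count=0: revealed 9 new [(2,1) (2,2) (2,3) (3,1) (3,2) (3,3) (4,1) (4,2) (4,3)] -> total=9
Click 2 (3,1) count=2: revealed 0 new [(none)] -> total=9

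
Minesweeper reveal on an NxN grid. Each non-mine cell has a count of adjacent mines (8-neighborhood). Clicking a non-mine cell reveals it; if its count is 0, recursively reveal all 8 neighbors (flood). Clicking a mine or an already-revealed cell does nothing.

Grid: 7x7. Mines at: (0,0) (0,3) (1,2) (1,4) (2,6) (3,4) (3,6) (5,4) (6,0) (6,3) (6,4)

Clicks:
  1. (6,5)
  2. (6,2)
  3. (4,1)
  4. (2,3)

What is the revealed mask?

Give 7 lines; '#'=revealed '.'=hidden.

Click 1 (6,5) count=2: revealed 1 new [(6,5)] -> total=1
Click 2 (6,2) count=1: revealed 1 new [(6,2)] -> total=2
Click 3 (4,1) count=0: revealed 18 new [(1,0) (1,1) (2,0) (2,1) (2,2) (2,3) (3,0) (3,1) (3,2) (3,3) (4,0) (4,1) (4,2) (4,3) (5,0) (5,1) (5,2) (5,3)] -> total=20
Click 4 (2,3) count=3: revealed 0 new [(none)] -> total=20

Answer: .......
##.....
####...
####...
####...
####...
..#..#.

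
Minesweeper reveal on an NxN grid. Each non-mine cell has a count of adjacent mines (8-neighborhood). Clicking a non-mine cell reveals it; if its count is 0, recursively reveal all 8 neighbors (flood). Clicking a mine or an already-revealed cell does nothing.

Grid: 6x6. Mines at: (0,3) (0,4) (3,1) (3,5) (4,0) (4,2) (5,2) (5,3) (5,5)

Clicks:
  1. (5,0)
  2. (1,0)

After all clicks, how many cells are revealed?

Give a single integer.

Answer: 10

Derivation:
Click 1 (5,0) count=1: revealed 1 new [(5,0)] -> total=1
Click 2 (1,0) count=0: revealed 9 new [(0,0) (0,1) (0,2) (1,0) (1,1) (1,2) (2,0) (2,1) (2,2)] -> total=10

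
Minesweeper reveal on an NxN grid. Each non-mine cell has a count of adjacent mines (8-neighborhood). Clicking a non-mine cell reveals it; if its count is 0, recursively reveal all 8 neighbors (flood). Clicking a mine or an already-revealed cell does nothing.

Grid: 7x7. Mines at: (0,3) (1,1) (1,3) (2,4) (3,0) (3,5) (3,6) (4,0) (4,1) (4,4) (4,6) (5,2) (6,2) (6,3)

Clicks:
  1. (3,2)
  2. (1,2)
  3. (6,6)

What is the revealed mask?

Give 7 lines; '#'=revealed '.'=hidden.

Answer: .......
..#....
.......
..#....
.......
....###
....###

Derivation:
Click 1 (3,2) count=1: revealed 1 new [(3,2)] -> total=1
Click 2 (1,2) count=3: revealed 1 new [(1,2)] -> total=2
Click 3 (6,6) count=0: revealed 6 new [(5,4) (5,5) (5,6) (6,4) (6,5) (6,6)] -> total=8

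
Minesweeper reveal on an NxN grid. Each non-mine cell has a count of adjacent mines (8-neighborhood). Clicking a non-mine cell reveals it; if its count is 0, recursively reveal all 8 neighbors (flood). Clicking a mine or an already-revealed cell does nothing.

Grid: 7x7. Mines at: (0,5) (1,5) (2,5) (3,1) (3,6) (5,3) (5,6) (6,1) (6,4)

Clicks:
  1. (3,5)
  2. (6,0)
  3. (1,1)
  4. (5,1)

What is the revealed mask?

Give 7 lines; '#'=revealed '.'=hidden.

Answer: #####..
#####..
#####..
..####.
..###..
.#.....
#......

Derivation:
Click 1 (3,5) count=2: revealed 1 new [(3,5)] -> total=1
Click 2 (6,0) count=1: revealed 1 new [(6,0)] -> total=2
Click 3 (1,1) count=0: revealed 21 new [(0,0) (0,1) (0,2) (0,3) (0,4) (1,0) (1,1) (1,2) (1,3) (1,4) (2,0) (2,1) (2,2) (2,3) (2,4) (3,2) (3,3) (3,4) (4,2) (4,3) (4,4)] -> total=23
Click 4 (5,1) count=1: revealed 1 new [(5,1)] -> total=24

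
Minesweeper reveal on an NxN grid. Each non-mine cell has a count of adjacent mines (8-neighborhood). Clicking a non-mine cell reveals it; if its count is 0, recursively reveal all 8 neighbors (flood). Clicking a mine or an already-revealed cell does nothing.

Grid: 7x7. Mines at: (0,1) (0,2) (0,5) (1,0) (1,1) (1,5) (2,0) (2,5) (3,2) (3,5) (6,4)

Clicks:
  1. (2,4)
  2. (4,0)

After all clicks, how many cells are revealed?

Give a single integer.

Answer: 15

Derivation:
Click 1 (2,4) count=3: revealed 1 new [(2,4)] -> total=1
Click 2 (4,0) count=0: revealed 14 new [(3,0) (3,1) (4,0) (4,1) (4,2) (4,3) (5,0) (5,1) (5,2) (5,3) (6,0) (6,1) (6,2) (6,3)] -> total=15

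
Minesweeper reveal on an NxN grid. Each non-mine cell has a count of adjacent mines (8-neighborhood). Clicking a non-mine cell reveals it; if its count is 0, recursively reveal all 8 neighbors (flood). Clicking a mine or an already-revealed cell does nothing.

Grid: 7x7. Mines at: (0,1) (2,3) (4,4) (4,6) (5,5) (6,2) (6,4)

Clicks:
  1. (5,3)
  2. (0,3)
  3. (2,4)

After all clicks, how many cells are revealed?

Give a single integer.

Click 1 (5,3) count=3: revealed 1 new [(5,3)] -> total=1
Click 2 (0,3) count=0: revealed 16 new [(0,2) (0,3) (0,4) (0,5) (0,6) (1,2) (1,3) (1,4) (1,5) (1,6) (2,4) (2,5) (2,6) (3,4) (3,5) (3,6)] -> total=17
Click 3 (2,4) count=1: revealed 0 new [(none)] -> total=17

Answer: 17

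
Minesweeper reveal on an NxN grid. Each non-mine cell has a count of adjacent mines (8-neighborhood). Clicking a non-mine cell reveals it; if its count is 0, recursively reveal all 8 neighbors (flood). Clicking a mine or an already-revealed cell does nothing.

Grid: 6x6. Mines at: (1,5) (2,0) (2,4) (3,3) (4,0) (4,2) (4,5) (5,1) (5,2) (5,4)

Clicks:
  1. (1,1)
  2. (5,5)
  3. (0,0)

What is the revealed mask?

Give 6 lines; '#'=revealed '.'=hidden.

Answer: #####.
#####.
.###..
......
......
.....#

Derivation:
Click 1 (1,1) count=1: revealed 1 new [(1,1)] -> total=1
Click 2 (5,5) count=2: revealed 1 new [(5,5)] -> total=2
Click 3 (0,0) count=0: revealed 12 new [(0,0) (0,1) (0,2) (0,3) (0,4) (1,0) (1,2) (1,3) (1,4) (2,1) (2,2) (2,3)] -> total=14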